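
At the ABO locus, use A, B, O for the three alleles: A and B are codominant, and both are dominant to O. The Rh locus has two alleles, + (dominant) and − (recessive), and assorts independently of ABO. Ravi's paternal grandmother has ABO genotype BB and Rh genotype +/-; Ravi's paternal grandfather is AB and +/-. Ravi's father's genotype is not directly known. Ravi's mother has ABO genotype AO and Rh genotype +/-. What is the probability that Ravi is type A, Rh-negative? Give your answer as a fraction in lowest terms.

1/16

Ravi's father's ABO genotype from BB × AB: 1/2 AB, 1/2 BB.
Crossing each possibility with the mother AO and summing P(type A): 1/2·1/2 + 1/2·0 = 1/4.
Similarly for Rh via the father's Rh distribution: P(Rh-) = 1/4.
Independent loci: 1/4 × 1/4 = 1/16.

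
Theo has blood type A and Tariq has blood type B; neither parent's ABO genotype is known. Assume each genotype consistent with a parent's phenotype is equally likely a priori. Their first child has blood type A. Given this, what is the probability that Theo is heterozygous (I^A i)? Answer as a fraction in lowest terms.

Possible genotypes: Theo ∈ {I^A I^A, I^A i}; Tariq ∈ {I^B I^B, I^B i}.
Weight each parental genotype pair by prior × P(type-A child):
  I^A I^A × I^B i: posterior weight 2/3.
  I^A i × I^B i: posterior weight 1/3.
Sum the posterior weight over pairs where Theo is I^A i: 1/3.

1/3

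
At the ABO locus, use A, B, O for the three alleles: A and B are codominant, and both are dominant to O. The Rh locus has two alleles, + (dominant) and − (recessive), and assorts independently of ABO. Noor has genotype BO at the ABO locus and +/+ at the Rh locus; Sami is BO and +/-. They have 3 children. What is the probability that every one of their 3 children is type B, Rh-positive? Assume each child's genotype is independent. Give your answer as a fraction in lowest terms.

27/64

ABO cross BO × BO → 1/4 O, 3/4 B.
Rh cross +/+ × +/- → 1 Rh+; so P(type B, Rh-positive) = 3/4 × 1 = 3/4 per child.
All 3 independent: (3/4)^3 = 27/64.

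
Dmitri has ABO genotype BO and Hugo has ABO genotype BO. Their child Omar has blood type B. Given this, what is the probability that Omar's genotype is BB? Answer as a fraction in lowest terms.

Cross BO × BO → 1/4 BB, 1/2 BO, 1/4 OO.
Type-B genotypes among offspring: BB (1/4), BO (1/2); total 3/4.
P(BB | type B) = (1/4) / (3/4) = 1/3.

1/3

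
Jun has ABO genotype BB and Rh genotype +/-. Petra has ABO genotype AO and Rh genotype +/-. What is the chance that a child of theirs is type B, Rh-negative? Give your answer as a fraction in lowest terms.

1/8

ABO cross BB × AO → offspring phenotypes: 1/2 B, 1/2 AB.
Rh cross +/- × +/- → 3/4 Rh+, 1/4 Rh-.
Independent loci: P(type B, Rh-negative) = 1/2 × 1/4 = 1/8.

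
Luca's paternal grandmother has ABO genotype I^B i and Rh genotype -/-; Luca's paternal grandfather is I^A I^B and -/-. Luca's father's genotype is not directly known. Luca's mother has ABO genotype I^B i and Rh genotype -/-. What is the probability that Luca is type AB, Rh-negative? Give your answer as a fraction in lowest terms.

Luca's father's ABO genotype from I^B i × I^A I^B: 1/4 I^A I^B, 1/4 I^A i, 1/4 I^B I^B, 1/4 I^B i.
Crossing each possibility with the mother I^B i and summing P(type AB): 1/4·1/4 + 1/4·1/4 + 1/4·0 + 1/4·0 = 1/8.
Similarly for Rh via the father's Rh distribution: P(Rh-) = 1.
Independent loci: 1/8 × 1 = 1/8.

1/8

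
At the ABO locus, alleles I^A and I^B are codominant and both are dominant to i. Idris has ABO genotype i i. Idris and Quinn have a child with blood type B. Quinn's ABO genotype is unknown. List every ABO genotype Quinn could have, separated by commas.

I^A I^B, I^B I^B, I^B i

For each candidate genotype of Quinn, check whether crossing it with i i can produce every observed child phenotype.
  I^A I^A → possible child types {A} ✗
  I^A I^B → possible child types {A, B} ✓
  I^A i → possible child types {O, A} ✗
  I^B I^B → possible child types {B} ✓
  I^B i → possible child types {O, B} ✓
  i i → possible child types {O} ✗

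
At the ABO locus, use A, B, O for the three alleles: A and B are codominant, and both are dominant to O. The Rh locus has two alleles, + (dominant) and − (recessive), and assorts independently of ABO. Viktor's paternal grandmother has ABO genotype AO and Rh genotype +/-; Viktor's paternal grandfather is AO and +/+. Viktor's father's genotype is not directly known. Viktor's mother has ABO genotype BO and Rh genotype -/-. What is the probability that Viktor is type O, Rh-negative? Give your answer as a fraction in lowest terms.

Viktor's father's ABO genotype from AO × AO: 1/4 AA, 1/2 AO, 1/4 OO.
Crossing each possibility with the mother BO and summing P(type O): 1/4·0 + 1/2·1/4 + 1/4·1/2 = 1/4.
Similarly for Rh via the father's Rh distribution: P(Rh-) = 1/4.
Independent loci: 1/4 × 1/4 = 1/16.

1/16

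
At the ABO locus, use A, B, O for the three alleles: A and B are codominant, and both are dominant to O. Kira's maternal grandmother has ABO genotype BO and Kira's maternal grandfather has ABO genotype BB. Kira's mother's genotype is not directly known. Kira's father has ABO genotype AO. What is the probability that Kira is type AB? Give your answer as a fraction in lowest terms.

Kira's mother's ABO genotype from BO × BB: 1/2 BB, 1/2 BO.
Crossing each possibility with the father AO and summing P(type AB): 1/2·1/2 + 1/2·1/4 = 3/8.

3/8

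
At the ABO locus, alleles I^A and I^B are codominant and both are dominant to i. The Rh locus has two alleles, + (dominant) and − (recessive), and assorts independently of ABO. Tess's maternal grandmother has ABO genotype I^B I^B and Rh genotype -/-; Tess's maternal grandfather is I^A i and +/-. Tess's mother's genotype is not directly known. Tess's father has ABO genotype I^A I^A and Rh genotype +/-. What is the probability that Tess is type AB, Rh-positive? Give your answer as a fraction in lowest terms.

Tess's mother's ABO genotype from I^B I^B × I^A i: 1/2 I^A I^B, 1/2 I^B i.
Crossing each possibility with the father I^A I^A and summing P(type AB): 1/2·1/2 + 1/2·1/2 = 1/2.
Similarly for Rh via the mother's Rh distribution: P(Rh+) = 5/8.
Independent loci: 1/2 × 5/8 = 5/16.

5/16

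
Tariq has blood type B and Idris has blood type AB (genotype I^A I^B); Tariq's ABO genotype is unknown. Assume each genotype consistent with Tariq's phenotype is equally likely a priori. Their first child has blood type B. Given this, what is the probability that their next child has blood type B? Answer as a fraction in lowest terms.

Possible genotypes: Tariq ∈ {I^B I^B, I^B i}; Idris ∈ {I^A I^B}.
Weight each parental genotype pair by prior × P(type-B child):
  I^B I^B × I^A I^B: posterior weight 1/2; P(next child type B) = 1/2.
  I^B i × I^A I^B: posterior weight 1/2; P(next child type B) = 1/2.
Weighted sum = 1/2.

1/2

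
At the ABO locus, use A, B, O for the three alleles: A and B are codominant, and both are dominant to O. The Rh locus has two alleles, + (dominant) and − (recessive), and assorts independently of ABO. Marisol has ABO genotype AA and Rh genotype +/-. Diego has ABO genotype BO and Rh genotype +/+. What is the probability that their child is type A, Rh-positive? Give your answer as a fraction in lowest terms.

ABO cross AA × BO → offspring phenotypes: 1/2 A, 1/2 AB.
Rh cross +/- × +/+ → 1 Rh+.
Independent loci: P(type A, Rh-positive) = 1/2 × 1 = 1/2.

1/2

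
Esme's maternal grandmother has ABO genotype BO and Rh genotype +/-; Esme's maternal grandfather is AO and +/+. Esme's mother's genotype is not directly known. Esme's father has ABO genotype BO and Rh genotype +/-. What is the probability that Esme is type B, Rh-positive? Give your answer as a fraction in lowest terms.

7/16

Esme's mother's ABO genotype from BO × AO: 1/4 AB, 1/4 AO, 1/4 BO, 1/4 OO.
Crossing each possibility with the father BO and summing P(type B): 1/4·1/2 + 1/4·1/4 + 1/4·3/4 + 1/4·1/2 = 1/2.
Similarly for Rh via the mother's Rh distribution: P(Rh+) = 7/8.
Independent loci: 1/2 × 7/8 = 7/16.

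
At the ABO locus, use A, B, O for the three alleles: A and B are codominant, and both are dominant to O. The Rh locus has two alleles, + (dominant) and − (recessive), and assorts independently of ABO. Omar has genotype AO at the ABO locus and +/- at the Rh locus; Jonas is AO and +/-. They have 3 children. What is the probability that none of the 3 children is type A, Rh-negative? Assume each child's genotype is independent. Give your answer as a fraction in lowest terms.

ABO cross AO × AO → 1/4 O, 3/4 A.
Rh cross +/- × +/- → 3/4 Rh+, 1/4 Rh-; so P(type A, Rh-negative) = 3/4 × 1/4 = 3/16 per child.
P(not type A, Rh-negative) = 13/16 for one child; (13/16)^3 = 2197/4096.

2197/4096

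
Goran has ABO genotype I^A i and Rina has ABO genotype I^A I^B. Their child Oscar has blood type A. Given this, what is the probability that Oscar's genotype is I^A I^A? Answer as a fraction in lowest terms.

1/2

Cross I^A i × I^A I^B → 1/4 I^A I^A, 1/4 I^A I^B, 1/4 I^A i, 1/4 I^B i.
Type-A genotypes among offspring: I^A I^A (1/4), I^A i (1/4); total 1/2.
P(I^A I^A | type A) = (1/4) / (1/2) = 1/2.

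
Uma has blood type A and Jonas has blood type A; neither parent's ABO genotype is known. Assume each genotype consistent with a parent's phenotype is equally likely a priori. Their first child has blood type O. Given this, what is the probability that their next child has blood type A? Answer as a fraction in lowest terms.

Possible genotypes: Uma ∈ {I^A I^A, I^A i}; Jonas ∈ {I^A I^A, I^A i}.
Weight each parental genotype pair by prior × P(type-O child):
  I^A i × I^A i: posterior weight 1; P(next child type A) = 3/4.
Weighted sum = 3/4.

3/4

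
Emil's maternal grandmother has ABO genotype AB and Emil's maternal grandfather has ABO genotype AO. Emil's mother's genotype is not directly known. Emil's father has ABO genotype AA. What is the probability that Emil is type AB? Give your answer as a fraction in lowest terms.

1/4

Emil's mother's ABO genotype from AB × AO: 1/4 AA, 1/4 AB, 1/4 AO, 1/4 BO.
Crossing each possibility with the father AA and summing P(type AB): 1/4·0 + 1/4·1/2 + 1/4·0 + 1/4·1/2 = 1/4.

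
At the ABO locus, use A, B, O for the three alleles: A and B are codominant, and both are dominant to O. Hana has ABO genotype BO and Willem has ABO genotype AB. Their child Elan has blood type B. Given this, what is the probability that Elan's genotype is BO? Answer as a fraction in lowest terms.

Cross BO × AB → 1/4 AB, 1/4 AO, 1/4 BB, 1/4 BO.
Type-B genotypes among offspring: BB (1/4), BO (1/4); total 1/2.
P(BO | type B) = (1/4) / (1/2) = 1/2.

1/2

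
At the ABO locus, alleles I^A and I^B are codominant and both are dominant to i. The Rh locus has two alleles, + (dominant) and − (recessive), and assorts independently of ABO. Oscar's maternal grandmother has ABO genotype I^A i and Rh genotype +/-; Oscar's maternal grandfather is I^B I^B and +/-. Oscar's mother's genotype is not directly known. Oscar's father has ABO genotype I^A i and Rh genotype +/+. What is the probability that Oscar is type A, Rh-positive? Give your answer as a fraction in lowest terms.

3/8

Oscar's mother's ABO genotype from I^A i × I^B I^B: 1/2 I^A I^B, 1/2 I^B i.
Crossing each possibility with the father I^A i and summing P(type A): 1/2·1/2 + 1/2·1/4 = 3/8.
Similarly for Rh via the mother's Rh distribution: P(Rh+) = 1.
Independent loci: 3/8 × 1 = 3/8.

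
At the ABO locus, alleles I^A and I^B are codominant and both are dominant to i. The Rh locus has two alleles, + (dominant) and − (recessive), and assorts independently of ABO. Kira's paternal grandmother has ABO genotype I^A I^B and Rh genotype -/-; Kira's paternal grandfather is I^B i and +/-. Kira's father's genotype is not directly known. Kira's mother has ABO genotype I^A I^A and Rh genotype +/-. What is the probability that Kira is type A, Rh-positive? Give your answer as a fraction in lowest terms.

5/16

Kira's father's ABO genotype from I^A I^B × I^B i: 1/4 I^A I^B, 1/4 I^A i, 1/4 I^B I^B, 1/4 I^B i.
Crossing each possibility with the mother I^A I^A and summing P(type A): 1/4·1/2 + 1/4·1 + 1/4·0 + 1/4·1/2 = 1/2.
Similarly for Rh via the father's Rh distribution: P(Rh+) = 5/8.
Independent loci: 1/2 × 5/8 = 5/16.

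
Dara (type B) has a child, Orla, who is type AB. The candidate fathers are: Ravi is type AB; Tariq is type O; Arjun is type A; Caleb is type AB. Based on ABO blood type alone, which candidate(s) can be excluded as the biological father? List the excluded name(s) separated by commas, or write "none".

Tariq

A candidate is excluded only if no genotype consistent with his phenotype could produce a type AB child with a type B mother.
Tariq (type O): no genotype consistent with that phenotype can produce a type-AB child with a type-B mother.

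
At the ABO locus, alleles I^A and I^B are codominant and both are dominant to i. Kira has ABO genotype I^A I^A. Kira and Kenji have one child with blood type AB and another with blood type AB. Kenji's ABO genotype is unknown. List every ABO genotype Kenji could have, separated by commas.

I^A I^B, I^B I^B, I^B i

For each candidate genotype of Kenji, check whether crossing it with I^A I^A can produce every observed child phenotype.
  I^A I^A → possible child types {A} ✗
  I^A I^B → possible child types {A, AB} ✓
  I^A i → possible child types {A} ✗
  I^B I^B → possible child types {AB} ✓
  I^B i → possible child types {A, AB} ✓
  i i → possible child types {A} ✗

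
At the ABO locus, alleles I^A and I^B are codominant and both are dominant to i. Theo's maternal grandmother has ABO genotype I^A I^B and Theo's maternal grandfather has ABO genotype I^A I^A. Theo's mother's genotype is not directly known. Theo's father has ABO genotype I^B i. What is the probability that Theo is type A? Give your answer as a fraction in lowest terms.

Theo's mother's ABO genotype from I^A I^B × I^A I^A: 1/2 I^A I^A, 1/2 I^A I^B.
Crossing each possibility with the father I^B i and summing P(type A): 1/2·1/2 + 1/2·1/4 = 3/8.

3/8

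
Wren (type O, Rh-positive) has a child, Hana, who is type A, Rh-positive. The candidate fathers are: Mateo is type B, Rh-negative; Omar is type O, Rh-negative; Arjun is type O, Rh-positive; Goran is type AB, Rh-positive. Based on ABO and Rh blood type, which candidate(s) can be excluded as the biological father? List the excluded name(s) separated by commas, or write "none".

A candidate is excluded only if no genotype consistent with his phenotype could produce a type A, Rh-positive child with a type O, Rh-positive mother.
Mateo (type B, Rh-): no genotype consistent with that phenotype can produce a type-A Rh+ child with a type-O mother.
Omar (type O, Rh-): no genotype consistent with that phenotype can produce a type-A Rh+ child with a type-O mother.
Arjun (type O, Rh+): no genotype consistent with that phenotype can produce a type-A Rh+ child with a type-O mother.

Mateo, Omar, Arjun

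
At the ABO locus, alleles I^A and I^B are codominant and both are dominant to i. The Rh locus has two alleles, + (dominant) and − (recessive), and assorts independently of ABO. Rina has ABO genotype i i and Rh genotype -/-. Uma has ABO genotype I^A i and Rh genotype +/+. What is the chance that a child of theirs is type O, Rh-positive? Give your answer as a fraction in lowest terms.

1/2

ABO cross i i × I^A i → offspring phenotypes: 1/2 O, 1/2 A.
Rh cross -/- × +/+ → 1 Rh+.
Independent loci: P(type O, Rh-positive) = 1/2 × 1 = 1/2.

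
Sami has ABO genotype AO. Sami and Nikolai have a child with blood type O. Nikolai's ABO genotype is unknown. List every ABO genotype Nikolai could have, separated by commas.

AO, BO, OO

For each candidate genotype of Nikolai, check whether crossing it with AO can produce every observed child phenotype.
  AA → possible child types {A} ✗
  AB → possible child types {A, B, AB} ✗
  AO → possible child types {O, A} ✓
  BB → possible child types {B, AB} ✗
  BO → possible child types {O, A, B, AB} ✓
  OO → possible child types {O, A} ✓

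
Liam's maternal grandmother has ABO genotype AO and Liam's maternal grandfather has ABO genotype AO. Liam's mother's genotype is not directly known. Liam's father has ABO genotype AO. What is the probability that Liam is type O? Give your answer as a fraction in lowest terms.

1/4

Liam's mother's ABO genotype from AO × AO: 1/4 AA, 1/2 AO, 1/4 OO.
Crossing each possibility with the father AO and summing P(type O): 1/4·0 + 1/2·1/4 + 1/4·1/2 = 1/4.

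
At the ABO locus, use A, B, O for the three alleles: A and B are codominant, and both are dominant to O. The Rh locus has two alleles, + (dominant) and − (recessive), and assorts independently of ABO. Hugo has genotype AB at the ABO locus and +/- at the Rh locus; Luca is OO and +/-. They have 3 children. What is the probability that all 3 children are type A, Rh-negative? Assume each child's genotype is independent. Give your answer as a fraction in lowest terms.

ABO cross AB × OO → 1/2 A, 1/2 B.
Rh cross +/- × +/- → 3/4 Rh+, 1/4 Rh-; so P(type A, Rh-negative) = 1/2 × 1/4 = 1/8 per child.
All 3 independent: (1/8)^3 = 1/512.

1/512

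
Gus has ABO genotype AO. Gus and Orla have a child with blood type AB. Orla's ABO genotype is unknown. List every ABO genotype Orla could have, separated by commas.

AB, BB, BO

For each candidate genotype of Orla, check whether crossing it with AO can produce every observed child phenotype.
  AA → possible child types {A} ✗
  AB → possible child types {A, B, AB} ✓
  AO → possible child types {O, A} ✗
  BB → possible child types {B, AB} ✓
  BO → possible child types {O, A, B, AB} ✓
  OO → possible child types {O, A} ✗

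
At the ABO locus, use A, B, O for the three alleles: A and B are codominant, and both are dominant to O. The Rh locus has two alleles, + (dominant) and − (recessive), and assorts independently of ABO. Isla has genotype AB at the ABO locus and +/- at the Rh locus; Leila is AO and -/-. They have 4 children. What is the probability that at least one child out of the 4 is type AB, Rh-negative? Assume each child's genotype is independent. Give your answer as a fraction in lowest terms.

ABO cross AB × AO → 1/2 A, 1/4 B, 1/4 AB.
Rh cross +/- × -/- → 1/2 Rh+, 1/2 Rh-; so P(type AB, Rh-negative) = 1/4 × 1/2 = 1/8 per child.
P(none) = (7/8)^4 = 2401/4096; P(at least one) = 1 − 2401/4096 = 1695/4096.

1695/4096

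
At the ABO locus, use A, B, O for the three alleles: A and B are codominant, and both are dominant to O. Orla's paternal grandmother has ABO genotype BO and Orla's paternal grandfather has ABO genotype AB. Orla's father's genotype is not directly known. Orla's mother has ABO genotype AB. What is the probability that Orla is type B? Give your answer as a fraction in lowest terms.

Orla's father's ABO genotype from BO × AB: 1/4 AB, 1/4 AO, 1/4 BB, 1/4 BO.
Crossing each possibility with the mother AB and summing P(type B): 1/4·1/4 + 1/4·1/4 + 1/4·1/2 + 1/4·1/2 = 3/8.

3/8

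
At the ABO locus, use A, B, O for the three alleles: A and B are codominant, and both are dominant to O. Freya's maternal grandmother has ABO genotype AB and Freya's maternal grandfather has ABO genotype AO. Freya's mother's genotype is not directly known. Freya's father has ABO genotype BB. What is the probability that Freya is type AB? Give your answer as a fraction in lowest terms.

1/2

Freya's mother's ABO genotype from AB × AO: 1/4 AA, 1/4 AB, 1/4 AO, 1/4 BO.
Crossing each possibility with the father BB and summing P(type AB): 1/4·1 + 1/4·1/2 + 1/4·1/2 + 1/4·0 = 1/2.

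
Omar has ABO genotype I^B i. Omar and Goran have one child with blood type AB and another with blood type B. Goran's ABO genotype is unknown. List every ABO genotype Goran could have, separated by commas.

I^A I^B, I^A i

For each candidate genotype of Goran, check whether crossing it with I^B i can produce every observed child phenotype.
  I^A I^A → possible child types {A, AB} ✗
  I^A I^B → possible child types {A, B, AB} ✓
  I^A i → possible child types {O, A, B, AB} ✓
  I^B I^B → possible child types {B} ✗
  I^B i → possible child types {O, B} ✗
  i i → possible child types {O, B} ✗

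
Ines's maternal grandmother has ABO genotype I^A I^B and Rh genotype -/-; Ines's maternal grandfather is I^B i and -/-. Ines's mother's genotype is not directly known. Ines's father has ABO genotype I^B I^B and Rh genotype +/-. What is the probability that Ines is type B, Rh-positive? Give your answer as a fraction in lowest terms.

3/8

Ines's mother's ABO genotype from I^A I^B × I^B i: 1/4 I^A I^B, 1/4 I^A i, 1/4 I^B I^B, 1/4 I^B i.
Crossing each possibility with the father I^B I^B and summing P(type B): 1/4·1/2 + 1/4·1/2 + 1/4·1 + 1/4·1 = 3/4.
Similarly for Rh via the mother's Rh distribution: P(Rh+) = 1/2.
Independent loci: 3/4 × 1/2 = 3/8.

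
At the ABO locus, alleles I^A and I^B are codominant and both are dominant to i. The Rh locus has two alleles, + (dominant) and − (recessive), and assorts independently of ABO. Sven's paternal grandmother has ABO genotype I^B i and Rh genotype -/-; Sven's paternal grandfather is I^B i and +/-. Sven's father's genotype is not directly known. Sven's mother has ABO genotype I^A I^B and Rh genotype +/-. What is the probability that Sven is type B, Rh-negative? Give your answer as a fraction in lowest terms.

Sven's father's ABO genotype from I^B i × I^B i: 1/4 I^B I^B, 1/2 I^B i, 1/4 i i.
Crossing each possibility with the mother I^A I^B and summing P(type B): 1/4·1/2 + 1/2·1/2 + 1/4·1/2 = 1/2.
Similarly for Rh via the father's Rh distribution: P(Rh-) = 3/8.
Independent loci: 1/2 × 3/8 = 3/16.

3/16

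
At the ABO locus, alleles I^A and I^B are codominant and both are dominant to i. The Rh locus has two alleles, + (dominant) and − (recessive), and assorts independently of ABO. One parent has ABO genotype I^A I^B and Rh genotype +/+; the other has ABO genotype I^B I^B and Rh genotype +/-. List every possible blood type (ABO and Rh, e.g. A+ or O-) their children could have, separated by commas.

B+, AB+

Gametes from I^A I^B × I^B I^B give offspring ABO genotypes I^A I^B, I^B I^B, i.e. phenotypes B, AB.
Rh cross +/+ × +/- → phenotypes Rh+.
Combining independently: B+, AB+.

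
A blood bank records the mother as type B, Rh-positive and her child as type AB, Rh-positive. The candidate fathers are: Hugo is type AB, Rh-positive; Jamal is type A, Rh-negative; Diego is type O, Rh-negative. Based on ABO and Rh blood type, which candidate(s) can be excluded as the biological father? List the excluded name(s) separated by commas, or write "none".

Diego

A candidate is excluded only if no genotype consistent with his phenotype could produce a type AB, Rh-positive child with a type B, Rh-positive mother.
Diego (type O, Rh-): no genotype consistent with that phenotype can produce a type-AB Rh+ child with a type-B mother.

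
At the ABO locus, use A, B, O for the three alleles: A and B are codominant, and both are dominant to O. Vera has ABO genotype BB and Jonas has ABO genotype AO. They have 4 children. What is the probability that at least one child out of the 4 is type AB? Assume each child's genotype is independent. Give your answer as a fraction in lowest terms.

15/16

ABO cross BB × AO → 1/2 B, 1/2 AB.
So P(type AB) = 1/2 per child.
P(none) = (1/2)^4 = 1/16; P(at least one) = 1 − 1/16 = 15/16.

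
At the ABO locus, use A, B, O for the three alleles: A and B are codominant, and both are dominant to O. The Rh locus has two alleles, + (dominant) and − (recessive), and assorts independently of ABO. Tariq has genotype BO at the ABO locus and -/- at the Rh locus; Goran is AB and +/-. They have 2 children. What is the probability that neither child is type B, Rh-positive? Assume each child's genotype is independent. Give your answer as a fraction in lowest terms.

ABO cross BO × AB → 1/4 A, 1/2 B, 1/4 AB.
Rh cross -/- × +/- → 1/2 Rh+, 1/2 Rh-; so P(type B, Rh-positive) = 1/2 × 1/2 = 1/4 per child.
P(not type B, Rh-positive) = 3/4 for one child; (3/4)^2 = 9/16.

9/16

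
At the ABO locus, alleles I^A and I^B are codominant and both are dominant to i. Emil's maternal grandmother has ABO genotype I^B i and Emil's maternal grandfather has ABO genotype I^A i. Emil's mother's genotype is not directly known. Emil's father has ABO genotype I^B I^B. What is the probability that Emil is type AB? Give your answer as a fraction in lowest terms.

Emil's mother's ABO genotype from I^B i × I^A i: 1/4 I^A I^B, 1/4 I^A i, 1/4 I^B i, 1/4 i i.
Crossing each possibility with the father I^B I^B and summing P(type AB): 1/4·1/2 + 1/4·1/2 + 1/4·0 + 1/4·0 = 1/4.

1/4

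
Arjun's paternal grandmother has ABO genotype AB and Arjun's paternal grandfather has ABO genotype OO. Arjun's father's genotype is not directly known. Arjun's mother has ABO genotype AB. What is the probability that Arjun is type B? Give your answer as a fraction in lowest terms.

Arjun's father's ABO genotype from AB × OO: 1/2 AO, 1/2 BO.
Crossing each possibility with the mother AB and summing P(type B): 1/2·1/4 + 1/2·1/2 = 3/8.

3/8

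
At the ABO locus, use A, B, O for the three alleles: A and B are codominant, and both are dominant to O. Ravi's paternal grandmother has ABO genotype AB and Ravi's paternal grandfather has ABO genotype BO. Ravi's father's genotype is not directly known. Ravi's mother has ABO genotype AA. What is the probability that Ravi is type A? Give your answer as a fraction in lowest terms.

Ravi's father's ABO genotype from AB × BO: 1/4 AB, 1/4 AO, 1/4 BB, 1/4 BO.
Crossing each possibility with the mother AA and summing P(type A): 1/4·1/2 + 1/4·1 + 1/4·0 + 1/4·1/2 = 1/2.

1/2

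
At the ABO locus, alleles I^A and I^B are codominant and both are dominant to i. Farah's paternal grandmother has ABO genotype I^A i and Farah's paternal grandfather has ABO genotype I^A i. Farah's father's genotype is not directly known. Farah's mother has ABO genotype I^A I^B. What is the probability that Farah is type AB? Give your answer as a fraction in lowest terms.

Farah's father's ABO genotype from I^A i × I^A i: 1/4 I^A I^A, 1/2 I^A i, 1/4 i i.
Crossing each possibility with the mother I^A I^B and summing P(type AB): 1/4·1/2 + 1/2·1/4 + 1/4·0 = 1/4.

1/4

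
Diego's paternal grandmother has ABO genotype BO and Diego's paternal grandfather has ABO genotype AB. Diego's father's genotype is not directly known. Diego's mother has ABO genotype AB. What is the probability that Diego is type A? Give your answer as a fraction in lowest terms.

Diego's father's ABO genotype from BO × AB: 1/4 AB, 1/4 AO, 1/4 BB, 1/4 BO.
Crossing each possibility with the mother AB and summing P(type A): 1/4·1/4 + 1/4·1/2 + 1/4·0 + 1/4·1/4 = 1/4.

1/4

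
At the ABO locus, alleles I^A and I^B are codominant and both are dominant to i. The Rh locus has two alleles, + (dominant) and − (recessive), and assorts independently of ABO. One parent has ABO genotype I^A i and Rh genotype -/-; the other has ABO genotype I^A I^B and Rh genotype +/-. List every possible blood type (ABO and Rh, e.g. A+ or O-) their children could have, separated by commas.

A+, A-, B+, B-, AB+, AB-

Gametes from I^A i × I^A I^B give offspring ABO genotypes I^A I^A, I^A I^B, I^A i, I^B i, i.e. phenotypes A, B, AB.
Rh cross -/- × +/- → phenotypes Rh+, Rh-.
Combining independently: A+, A-, B+, B-, AB+, AB-.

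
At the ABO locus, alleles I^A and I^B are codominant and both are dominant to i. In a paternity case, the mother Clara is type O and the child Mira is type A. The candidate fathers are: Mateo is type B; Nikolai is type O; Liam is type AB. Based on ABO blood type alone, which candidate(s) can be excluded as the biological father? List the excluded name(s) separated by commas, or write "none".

Mateo, Nikolai

A candidate is excluded only if no genotype consistent with his phenotype could produce a type A child with a type O mother.
Mateo (type B): no genotype consistent with that phenotype can produce a type-A child with a type-O mother.
Nikolai (type O): no genotype consistent with that phenotype can produce a type-A child with a type-O mother.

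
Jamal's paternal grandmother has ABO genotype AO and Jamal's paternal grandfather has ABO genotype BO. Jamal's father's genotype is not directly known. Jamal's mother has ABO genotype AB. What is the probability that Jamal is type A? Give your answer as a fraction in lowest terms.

3/8

Jamal's father's ABO genotype from AO × BO: 1/4 AB, 1/4 AO, 1/4 BO, 1/4 OO.
Crossing each possibility with the mother AB and summing P(type A): 1/4·1/4 + 1/4·1/2 + 1/4·1/4 + 1/4·1/2 = 3/8.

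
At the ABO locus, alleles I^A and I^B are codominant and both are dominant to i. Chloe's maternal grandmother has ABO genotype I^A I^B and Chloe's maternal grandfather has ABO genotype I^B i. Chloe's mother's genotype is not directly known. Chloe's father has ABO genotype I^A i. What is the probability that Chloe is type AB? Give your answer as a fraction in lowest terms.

Chloe's mother's ABO genotype from I^A I^B × I^B i: 1/4 I^A I^B, 1/4 I^A i, 1/4 I^B I^B, 1/4 I^B i.
Crossing each possibility with the father I^A i and summing P(type AB): 1/4·1/4 + 1/4·0 + 1/4·1/2 + 1/4·1/4 = 1/4.

1/4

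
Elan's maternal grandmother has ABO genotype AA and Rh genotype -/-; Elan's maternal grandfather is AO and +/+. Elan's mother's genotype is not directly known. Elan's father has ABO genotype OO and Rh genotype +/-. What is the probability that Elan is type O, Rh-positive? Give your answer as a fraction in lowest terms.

3/16

Elan's mother's ABO genotype from AA × AO: 1/2 AA, 1/2 AO.
Crossing each possibility with the father OO and summing P(type O): 1/2·0 + 1/2·1/2 = 1/4.
Similarly for Rh via the mother's Rh distribution: P(Rh+) = 3/4.
Independent loci: 1/4 × 3/4 = 3/16.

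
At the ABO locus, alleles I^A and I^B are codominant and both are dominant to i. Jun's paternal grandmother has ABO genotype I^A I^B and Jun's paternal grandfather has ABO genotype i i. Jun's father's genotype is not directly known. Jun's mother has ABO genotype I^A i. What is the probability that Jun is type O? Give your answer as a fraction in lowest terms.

Jun's father's ABO genotype from I^A I^B × i i: 1/2 I^A i, 1/2 I^B i.
Crossing each possibility with the mother I^A i and summing P(type O): 1/2·1/4 + 1/2·1/4 = 1/4.

1/4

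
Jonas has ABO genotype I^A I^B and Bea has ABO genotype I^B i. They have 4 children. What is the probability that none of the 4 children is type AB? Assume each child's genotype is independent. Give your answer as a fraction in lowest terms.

ABO cross I^A I^B × I^B i → 1/4 A, 1/2 B, 1/4 AB.
So P(type AB) = 1/4 per child.
P(not type AB) = 3/4 for one child; (3/4)^4 = 81/256.

81/256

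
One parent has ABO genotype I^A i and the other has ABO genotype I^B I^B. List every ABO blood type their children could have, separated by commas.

Gametes from I^A i × I^B I^B give offspring ABO genotypes I^A I^B, I^B i, i.e. phenotypes B, AB.

B, AB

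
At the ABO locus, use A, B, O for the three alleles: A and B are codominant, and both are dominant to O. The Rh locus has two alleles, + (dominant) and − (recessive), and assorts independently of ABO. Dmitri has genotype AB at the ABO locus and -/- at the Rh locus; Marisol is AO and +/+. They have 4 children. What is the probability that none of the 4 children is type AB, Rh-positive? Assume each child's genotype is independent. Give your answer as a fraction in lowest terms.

ABO cross AB × AO → 1/2 A, 1/4 B, 1/4 AB.
Rh cross -/- × +/+ → 1 Rh+; so P(type AB, Rh-positive) = 1/4 × 1 = 1/4 per child.
P(not type AB, Rh-positive) = 3/4 for one child; (3/4)^4 = 81/256.

81/256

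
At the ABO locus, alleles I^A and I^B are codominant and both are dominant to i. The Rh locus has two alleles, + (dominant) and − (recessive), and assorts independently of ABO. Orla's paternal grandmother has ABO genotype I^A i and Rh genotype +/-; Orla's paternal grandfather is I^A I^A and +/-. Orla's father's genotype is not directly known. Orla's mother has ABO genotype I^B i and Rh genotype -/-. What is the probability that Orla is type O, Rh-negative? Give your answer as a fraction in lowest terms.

1/16

Orla's father's ABO genotype from I^A i × I^A I^A: 1/2 I^A I^A, 1/2 I^A i.
Crossing each possibility with the mother I^B i and summing P(type O): 1/2·0 + 1/2·1/4 = 1/8.
Similarly for Rh via the father's Rh distribution: P(Rh-) = 1/2.
Independent loci: 1/8 × 1/2 = 1/16.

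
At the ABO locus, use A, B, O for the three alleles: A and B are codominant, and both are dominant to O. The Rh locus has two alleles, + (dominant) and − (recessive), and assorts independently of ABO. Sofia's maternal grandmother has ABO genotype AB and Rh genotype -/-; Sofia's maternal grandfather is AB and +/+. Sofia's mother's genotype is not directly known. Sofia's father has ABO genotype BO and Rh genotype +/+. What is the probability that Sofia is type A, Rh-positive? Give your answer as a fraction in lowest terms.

Sofia's mother's ABO genotype from AB × AB: 1/4 AA, 1/2 AB, 1/4 BB.
Crossing each possibility with the father BO and summing P(type A): 1/4·1/2 + 1/2·1/4 + 1/4·0 = 1/4.
Similarly for Rh via the mother's Rh distribution: P(Rh+) = 1.
Independent loci: 1/4 × 1 = 1/4.

1/4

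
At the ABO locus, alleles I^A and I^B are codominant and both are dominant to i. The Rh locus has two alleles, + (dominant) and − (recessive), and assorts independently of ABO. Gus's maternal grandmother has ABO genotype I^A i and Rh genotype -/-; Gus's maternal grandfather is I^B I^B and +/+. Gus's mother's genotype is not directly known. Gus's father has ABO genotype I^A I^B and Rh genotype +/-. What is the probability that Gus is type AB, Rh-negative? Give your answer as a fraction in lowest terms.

Gus's mother's ABO genotype from I^A i × I^B I^B: 1/2 I^A I^B, 1/2 I^B i.
Crossing each possibility with the father I^A I^B and summing P(type AB): 1/2·1/2 + 1/2·1/4 = 3/8.
Similarly for Rh via the mother's Rh distribution: P(Rh-) = 1/4.
Independent loci: 3/8 × 1/4 = 3/32.

3/32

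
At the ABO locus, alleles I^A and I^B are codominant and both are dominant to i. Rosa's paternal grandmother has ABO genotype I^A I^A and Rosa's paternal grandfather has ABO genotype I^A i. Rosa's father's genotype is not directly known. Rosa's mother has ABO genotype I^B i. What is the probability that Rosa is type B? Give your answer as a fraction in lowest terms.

Rosa's father's ABO genotype from I^A I^A × I^A i: 1/2 I^A I^A, 1/2 I^A i.
Crossing each possibility with the mother I^B i and summing P(type B): 1/2·0 + 1/2·1/4 = 1/8.

1/8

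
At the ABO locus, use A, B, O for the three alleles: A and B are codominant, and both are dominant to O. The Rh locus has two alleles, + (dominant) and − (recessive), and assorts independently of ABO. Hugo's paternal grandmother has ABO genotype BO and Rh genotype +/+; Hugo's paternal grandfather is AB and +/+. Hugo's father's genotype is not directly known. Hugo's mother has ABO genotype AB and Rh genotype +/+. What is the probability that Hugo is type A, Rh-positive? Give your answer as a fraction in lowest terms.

Hugo's father's ABO genotype from BO × AB: 1/4 AB, 1/4 AO, 1/4 BB, 1/4 BO.
Crossing each possibility with the mother AB and summing P(type A): 1/4·1/4 + 1/4·1/2 + 1/4·0 + 1/4·1/4 = 1/4.
Similarly for Rh via the father's Rh distribution: P(Rh+) = 1.
Independent loci: 1/4 × 1 = 1/4.

1/4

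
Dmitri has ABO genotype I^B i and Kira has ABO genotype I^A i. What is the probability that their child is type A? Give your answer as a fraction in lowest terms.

ABO cross I^B i × I^A i → offspring phenotypes: 1/4 O, 1/4 A, 1/4 B, 1/4 AB.
So P(type A) = 1/4.

1/4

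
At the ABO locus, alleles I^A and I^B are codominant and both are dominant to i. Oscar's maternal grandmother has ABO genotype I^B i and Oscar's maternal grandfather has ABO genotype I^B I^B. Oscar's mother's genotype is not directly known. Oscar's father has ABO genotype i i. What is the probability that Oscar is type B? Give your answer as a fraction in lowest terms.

Oscar's mother's ABO genotype from I^B i × I^B I^B: 1/2 I^B I^B, 1/2 I^B i.
Crossing each possibility with the father i i and summing P(type B): 1/2·1 + 1/2·1/2 = 3/4.

3/4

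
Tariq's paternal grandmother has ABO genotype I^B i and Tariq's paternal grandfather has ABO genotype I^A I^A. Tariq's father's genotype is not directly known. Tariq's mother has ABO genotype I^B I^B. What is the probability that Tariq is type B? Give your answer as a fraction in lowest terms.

Tariq's father's ABO genotype from I^B i × I^A I^A: 1/2 I^A I^B, 1/2 I^A i.
Crossing each possibility with the mother I^B I^B and summing P(type B): 1/2·1/2 + 1/2·1/2 = 1/2.

1/2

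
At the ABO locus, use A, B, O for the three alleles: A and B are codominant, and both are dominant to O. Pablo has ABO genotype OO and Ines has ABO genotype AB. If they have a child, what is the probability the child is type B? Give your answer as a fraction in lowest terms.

ABO cross OO × AB → offspring phenotypes: 1/2 A, 1/2 B.
So P(type B) = 1/2.

1/2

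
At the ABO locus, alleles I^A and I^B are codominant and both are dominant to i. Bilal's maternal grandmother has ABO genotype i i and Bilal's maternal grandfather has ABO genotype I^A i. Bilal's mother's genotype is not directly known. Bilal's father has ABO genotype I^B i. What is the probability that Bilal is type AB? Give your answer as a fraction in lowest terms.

Bilal's mother's ABO genotype from i i × I^A i: 1/2 I^A i, 1/2 i i.
Crossing each possibility with the father I^B i and summing P(type AB): 1/2·1/4 + 1/2·0 = 1/8.

1/8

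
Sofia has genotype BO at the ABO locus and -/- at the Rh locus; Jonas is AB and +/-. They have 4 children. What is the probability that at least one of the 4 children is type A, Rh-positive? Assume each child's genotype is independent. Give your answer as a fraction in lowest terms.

1695/4096

ABO cross BO × AB → 1/4 A, 1/2 B, 1/4 AB.
Rh cross -/- × +/- → 1/2 Rh+, 1/2 Rh-; so P(type A, Rh-positive) = 1/4 × 1/2 = 1/8 per child.
P(none) = (7/8)^4 = 2401/4096; P(at least one) = 1 − 2401/4096 = 1695/4096.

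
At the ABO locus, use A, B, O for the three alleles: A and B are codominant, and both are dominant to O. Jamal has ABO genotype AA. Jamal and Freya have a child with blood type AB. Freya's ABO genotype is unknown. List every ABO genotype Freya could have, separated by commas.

AB, BB, BO

For each candidate genotype of Freya, check whether crossing it with AA can produce every observed child phenotype.
  AA → possible child types {A} ✗
  AB → possible child types {A, AB} ✓
  AO → possible child types {A} ✗
  BB → possible child types {AB} ✓
  BO → possible child types {A, AB} ✓
  OO → possible child types {A} ✗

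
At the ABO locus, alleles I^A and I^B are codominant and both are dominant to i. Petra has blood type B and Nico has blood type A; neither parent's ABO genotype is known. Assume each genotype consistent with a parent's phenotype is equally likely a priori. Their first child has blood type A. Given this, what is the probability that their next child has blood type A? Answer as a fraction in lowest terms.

5/12

Possible genotypes: Petra ∈ {I^B I^B, I^B i}; Nico ∈ {I^A I^A, I^A i}.
Weight each parental genotype pair by prior × P(type-A child):
  I^B i × I^A I^A: posterior weight 2/3; P(next child type A) = 1/2.
  I^B i × I^A i: posterior weight 1/3; P(next child type A) = 1/4.
Weighted sum = 5/12.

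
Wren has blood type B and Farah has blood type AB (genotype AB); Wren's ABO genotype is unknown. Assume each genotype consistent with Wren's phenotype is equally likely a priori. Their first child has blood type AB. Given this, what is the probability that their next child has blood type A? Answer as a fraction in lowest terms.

Possible genotypes: Wren ∈ {BB, BO}; Farah ∈ {AB}.
Weight each parental genotype pair by prior × P(type-AB child):
  BB × AB: posterior weight 2/3; P(next child type A) = 0.
  BO × AB: posterior weight 1/3; P(next child type A) = 1/4.
Weighted sum = 1/12.

1/12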